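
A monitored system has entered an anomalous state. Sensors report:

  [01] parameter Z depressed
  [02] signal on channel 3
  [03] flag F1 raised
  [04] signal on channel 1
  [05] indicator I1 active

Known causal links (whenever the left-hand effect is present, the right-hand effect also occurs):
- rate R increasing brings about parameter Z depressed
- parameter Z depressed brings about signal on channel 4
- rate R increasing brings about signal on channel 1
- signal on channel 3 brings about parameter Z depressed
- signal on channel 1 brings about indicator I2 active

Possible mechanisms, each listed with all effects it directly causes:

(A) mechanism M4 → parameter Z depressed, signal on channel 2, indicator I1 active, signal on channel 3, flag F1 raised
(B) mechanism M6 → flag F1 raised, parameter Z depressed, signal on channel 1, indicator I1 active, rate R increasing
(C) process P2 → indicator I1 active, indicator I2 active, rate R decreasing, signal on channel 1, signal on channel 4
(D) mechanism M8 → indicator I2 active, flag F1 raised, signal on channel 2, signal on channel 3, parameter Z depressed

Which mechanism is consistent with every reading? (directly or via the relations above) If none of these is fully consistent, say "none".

none

For each candidate, compare predicted effects to what was observed:
(A) mechanism M4 — does not account for signal on channel 1
(B) mechanism M6 — parameter Z depressed match; signal on channel 3 miss; flag F1 raised match; signal on channel 1 match; indicator I1 active match
(C) process P2 — parameter Z depressed miss; signal on channel 3 miss; flag F1 raised miss; signal on channel 1 match; indicator I1 active match
(D) mechanism M8 — does not account for signal on channel 1, indicator I1 active
Every candidate fails on at least one observation.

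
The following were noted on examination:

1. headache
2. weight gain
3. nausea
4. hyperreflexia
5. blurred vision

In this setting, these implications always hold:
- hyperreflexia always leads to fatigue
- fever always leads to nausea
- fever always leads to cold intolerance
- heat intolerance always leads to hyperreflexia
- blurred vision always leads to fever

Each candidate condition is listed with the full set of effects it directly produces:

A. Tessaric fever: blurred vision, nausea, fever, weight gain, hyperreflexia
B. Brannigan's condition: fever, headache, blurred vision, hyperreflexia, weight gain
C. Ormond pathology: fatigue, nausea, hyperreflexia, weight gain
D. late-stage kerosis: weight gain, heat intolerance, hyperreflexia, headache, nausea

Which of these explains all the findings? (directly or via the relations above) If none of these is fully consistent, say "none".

Testing each hypothesis:
(A) Tessaric fever — does not account for headache
(B) Brannigan's condition — headache match; weight gain match; nausea match (through fever → nausea); hyperreflexia match; blurred vision match
(C) Ormond pathology — does not account for headache, blurred vision
(D) late-stage kerosis — headache match; weight gain match; nausea match; hyperreflexia match; blurred vision miss
(B) alone accounts for all the evidence.

B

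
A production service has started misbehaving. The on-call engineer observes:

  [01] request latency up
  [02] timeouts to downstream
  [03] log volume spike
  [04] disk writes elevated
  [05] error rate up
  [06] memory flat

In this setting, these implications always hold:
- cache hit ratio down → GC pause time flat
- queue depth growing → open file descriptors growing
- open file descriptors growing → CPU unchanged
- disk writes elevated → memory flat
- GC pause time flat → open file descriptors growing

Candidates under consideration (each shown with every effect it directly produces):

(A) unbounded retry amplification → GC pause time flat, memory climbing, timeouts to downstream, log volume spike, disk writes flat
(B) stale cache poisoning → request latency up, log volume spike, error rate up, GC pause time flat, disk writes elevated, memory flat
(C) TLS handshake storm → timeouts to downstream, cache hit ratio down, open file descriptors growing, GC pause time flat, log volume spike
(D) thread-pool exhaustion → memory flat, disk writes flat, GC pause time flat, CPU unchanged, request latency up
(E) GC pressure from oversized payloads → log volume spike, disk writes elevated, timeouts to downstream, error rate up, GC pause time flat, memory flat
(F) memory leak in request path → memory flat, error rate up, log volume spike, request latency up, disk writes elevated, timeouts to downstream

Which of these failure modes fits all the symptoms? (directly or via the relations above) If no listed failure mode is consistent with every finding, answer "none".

F

Checking each candidate against the observations:
(A) unbounded retry amplification — fails on request latency up, disk writes elevated, error rate up, memory flat (predicts disk writes flat, not disk writes elevated; predicts memory climbing, not memory flat)
(B) stale cache poisoning — does not account for timeouts to downstream
(C) TLS handshake storm — does not account for request latency up, disk writes elevated, error rate up, memory flat
(D) thread-pool exhaustion — fails on timeouts to downstream, log volume spike, disk writes elevated, error rate up (predicts disk writes flat, not disk writes elevated)
(E) GC pressure from oversized payloads — does not account for request latency up
(F) memory leak in request path — accounts for every observation
Only (F) is consistent with every observation.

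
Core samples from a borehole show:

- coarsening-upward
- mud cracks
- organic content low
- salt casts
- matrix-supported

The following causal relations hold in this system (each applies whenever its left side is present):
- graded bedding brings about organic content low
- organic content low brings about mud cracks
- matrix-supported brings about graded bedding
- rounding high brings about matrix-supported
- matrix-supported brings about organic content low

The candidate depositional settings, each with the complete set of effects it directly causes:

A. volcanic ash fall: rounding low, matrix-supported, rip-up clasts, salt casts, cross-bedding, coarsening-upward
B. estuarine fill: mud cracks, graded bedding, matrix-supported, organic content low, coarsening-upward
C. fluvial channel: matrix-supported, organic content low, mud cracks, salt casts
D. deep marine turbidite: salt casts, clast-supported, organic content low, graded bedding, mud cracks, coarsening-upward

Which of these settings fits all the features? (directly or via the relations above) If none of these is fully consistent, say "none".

A

Testing each hypothesis:
(A) volcanic ash fall — coarsening-upward ✓; mud cracks ✓ (through matrix-supported → organic content low → mud cracks); organic content low ✓ (through matrix-supported → organic content low); salt casts ✓; matrix-supported ✓
(B) estuarine fill — does not account for salt casts
(C) fluvial channel — does not account for coarsening-upward
(D) deep marine turbidite — coarsening-upward ✓; mud cracks ✓; organic content low ✓; salt casts ✓; matrix-supported ✗
(A) alone accounts for all the evidence.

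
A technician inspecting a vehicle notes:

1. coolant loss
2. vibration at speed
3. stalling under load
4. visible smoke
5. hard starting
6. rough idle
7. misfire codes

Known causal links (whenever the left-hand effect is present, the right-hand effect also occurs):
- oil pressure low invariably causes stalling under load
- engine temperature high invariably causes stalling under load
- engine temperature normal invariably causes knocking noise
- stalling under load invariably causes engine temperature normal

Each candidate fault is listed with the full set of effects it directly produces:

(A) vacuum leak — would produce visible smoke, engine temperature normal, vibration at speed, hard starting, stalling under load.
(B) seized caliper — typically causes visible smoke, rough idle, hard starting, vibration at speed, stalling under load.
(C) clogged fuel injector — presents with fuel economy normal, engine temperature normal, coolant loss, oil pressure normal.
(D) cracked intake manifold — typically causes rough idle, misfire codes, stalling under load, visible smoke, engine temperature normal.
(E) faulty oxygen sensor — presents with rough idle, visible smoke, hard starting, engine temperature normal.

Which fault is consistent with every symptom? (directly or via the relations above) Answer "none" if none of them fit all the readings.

Per-candidate check:
(A) vacuum leak — does not account for coolant loss, rough idle, misfire codes
(B) seized caliper — coolant loss NO; vibration at speed yes; stalling under load yes; visible smoke yes; hard starting yes; rough idle yes; misfire codes NO
(C) clogged fuel injector — coolant loss yes; vibration at speed NO; stalling under load NO; visible smoke NO; hard starting NO; rough idle NO; misfire codes NO
(D) cracked intake manifold — does not account for coolant loss, vibration at speed, hard starting
(E) faulty oxygen sensor — coolant loss NO; vibration at speed NO; stalling under load NO; visible smoke yes; hard starting yes; rough idle yes; misfire codes NO
No candidate is consistent with all observations.

none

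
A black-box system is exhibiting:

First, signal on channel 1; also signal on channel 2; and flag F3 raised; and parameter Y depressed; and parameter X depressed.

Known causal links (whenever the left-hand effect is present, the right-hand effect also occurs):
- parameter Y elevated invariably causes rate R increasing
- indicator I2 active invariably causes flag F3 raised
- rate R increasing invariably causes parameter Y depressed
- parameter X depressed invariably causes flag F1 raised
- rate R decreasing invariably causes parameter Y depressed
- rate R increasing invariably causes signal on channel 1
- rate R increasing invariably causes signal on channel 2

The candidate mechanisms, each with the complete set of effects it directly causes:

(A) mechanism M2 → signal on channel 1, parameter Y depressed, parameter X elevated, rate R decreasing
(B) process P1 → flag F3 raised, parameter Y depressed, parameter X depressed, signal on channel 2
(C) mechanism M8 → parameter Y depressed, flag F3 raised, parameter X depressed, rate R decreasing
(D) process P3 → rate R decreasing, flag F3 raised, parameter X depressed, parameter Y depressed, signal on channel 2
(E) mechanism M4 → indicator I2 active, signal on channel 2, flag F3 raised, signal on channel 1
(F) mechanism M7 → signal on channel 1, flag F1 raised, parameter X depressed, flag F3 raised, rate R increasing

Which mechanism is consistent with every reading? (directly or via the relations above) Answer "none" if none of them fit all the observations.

F

Per-candidate check:
(A) mechanism M2 — fails on signal on channel 2, flag F3 raised, parameter X depressed (predicts parameter X elevated, not parameter X depressed)
(B) process P1 — signal on channel 1 miss; signal on channel 2 match; flag F3 raised match; parameter Y depressed match; parameter X depressed match
(C) mechanism M8 — signal on channel 1 miss; signal on channel 2 miss; flag F3 raised match; parameter Y depressed match; parameter X depressed match
(D) process P3 — signal on channel 1 miss; signal on channel 2 match; flag F3 raised match; parameter Y depressed match; parameter X depressed match
(E) mechanism M4 — does not account for parameter Y depressed, parameter X depressed
(F) mechanism M7 — signal on channel 1 match; signal on channel 2 match (via rate R increasing → signal on channel 2); flag F3 raised match; parameter Y depressed match (via rate R increasing → parameter Y depressed); parameter X depressed match
(F) alone accounts for all the evidence.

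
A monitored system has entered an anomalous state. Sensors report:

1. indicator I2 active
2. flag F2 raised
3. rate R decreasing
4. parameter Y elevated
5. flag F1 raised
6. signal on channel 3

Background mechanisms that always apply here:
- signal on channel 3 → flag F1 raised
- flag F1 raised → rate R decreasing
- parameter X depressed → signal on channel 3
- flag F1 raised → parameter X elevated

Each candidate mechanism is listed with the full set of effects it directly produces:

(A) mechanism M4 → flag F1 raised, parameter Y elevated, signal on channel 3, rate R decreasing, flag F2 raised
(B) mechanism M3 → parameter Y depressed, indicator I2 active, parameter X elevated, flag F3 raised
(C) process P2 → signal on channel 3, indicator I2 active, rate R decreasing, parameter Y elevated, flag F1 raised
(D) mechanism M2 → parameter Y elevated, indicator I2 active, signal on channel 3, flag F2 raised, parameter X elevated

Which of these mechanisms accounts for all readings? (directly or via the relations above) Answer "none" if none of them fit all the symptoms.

D

Checking each candidate against the observations:
(A) mechanism M4 — does not account for indicator I2 active
(B) mechanism M3 — indicator I2 active yes; flag F2 raised NO; rate R decreasing NO; parameter Y elevated NO; flag F1 raised NO; signal on channel 3 NO
(C) process P2 — does not account for flag F2 raised
(D) mechanism M2 — indicator I2 active yes; flag F2 raised yes; rate R decreasing yes (via signal on channel 3 → flag F1 raised → rate R decreasing); parameter Y elevated yes; flag F1 raised yes (via signal on channel 3 → flag F1 raised); signal on channel 3 yes
(D) alone accounts for all the evidence.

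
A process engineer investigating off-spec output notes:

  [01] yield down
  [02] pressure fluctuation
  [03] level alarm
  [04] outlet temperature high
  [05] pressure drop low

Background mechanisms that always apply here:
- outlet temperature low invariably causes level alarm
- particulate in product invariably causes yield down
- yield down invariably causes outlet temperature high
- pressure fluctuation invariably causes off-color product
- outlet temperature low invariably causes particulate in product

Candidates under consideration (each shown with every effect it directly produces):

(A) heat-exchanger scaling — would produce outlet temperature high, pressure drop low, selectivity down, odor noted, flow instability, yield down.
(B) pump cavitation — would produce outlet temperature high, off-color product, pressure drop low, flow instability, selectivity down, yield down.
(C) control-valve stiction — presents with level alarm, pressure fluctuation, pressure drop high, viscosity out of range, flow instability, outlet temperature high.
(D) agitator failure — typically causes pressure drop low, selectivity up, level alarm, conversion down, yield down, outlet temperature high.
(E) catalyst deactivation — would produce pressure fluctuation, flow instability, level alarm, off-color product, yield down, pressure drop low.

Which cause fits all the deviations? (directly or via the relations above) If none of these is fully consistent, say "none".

For each candidate, compare predicted effects to what was observed:
(A) heat-exchanger scaling — yield down yes; pressure fluctuation NO; level alarm NO; outlet temperature high yes; pressure drop low yes
(B) pump cavitation — does not account for pressure fluctuation, level alarm
(C) control-valve stiction — fails on yield down, pressure drop low (predicts pressure drop high, not pressure drop low)
(D) agitator failure — yield down yes; pressure fluctuation NO; level alarm yes; outlet temperature high yes; pressure drop low yes
(E) catalyst deactivation — accounts for every observation (outlet temperature high through yield down → outlet temperature high)
(E) is the only candidate with no mismatches.

E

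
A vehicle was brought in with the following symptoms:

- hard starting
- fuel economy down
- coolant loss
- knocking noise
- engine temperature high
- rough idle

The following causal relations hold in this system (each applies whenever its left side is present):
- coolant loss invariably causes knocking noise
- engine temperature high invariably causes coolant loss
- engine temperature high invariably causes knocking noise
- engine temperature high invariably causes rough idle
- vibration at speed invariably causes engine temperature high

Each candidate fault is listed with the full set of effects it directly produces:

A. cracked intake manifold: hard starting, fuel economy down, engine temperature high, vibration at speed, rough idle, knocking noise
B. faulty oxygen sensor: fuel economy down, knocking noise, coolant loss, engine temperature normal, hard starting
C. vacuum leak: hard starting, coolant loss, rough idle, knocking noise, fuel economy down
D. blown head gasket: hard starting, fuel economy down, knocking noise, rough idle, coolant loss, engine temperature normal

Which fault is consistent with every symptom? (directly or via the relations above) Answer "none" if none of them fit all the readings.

A

Testing each hypothesis:
(A) cracked intake manifold — accounts for every observation (coolant loss through engine temperature high → coolant loss)
(B) faulty oxygen sensor — hard starting +; fuel economy down +; coolant loss +; knocking noise +; engine temperature high -; rough idle -
(C) vacuum leak — hard starting +; fuel economy down +; coolant loss +; knocking noise +; engine temperature high -; rough idle +
(D) blown head gasket — fails on engine temperature high (predicts engine temperature normal, not engine temperature high)
(A) is the only candidate with no mismatches.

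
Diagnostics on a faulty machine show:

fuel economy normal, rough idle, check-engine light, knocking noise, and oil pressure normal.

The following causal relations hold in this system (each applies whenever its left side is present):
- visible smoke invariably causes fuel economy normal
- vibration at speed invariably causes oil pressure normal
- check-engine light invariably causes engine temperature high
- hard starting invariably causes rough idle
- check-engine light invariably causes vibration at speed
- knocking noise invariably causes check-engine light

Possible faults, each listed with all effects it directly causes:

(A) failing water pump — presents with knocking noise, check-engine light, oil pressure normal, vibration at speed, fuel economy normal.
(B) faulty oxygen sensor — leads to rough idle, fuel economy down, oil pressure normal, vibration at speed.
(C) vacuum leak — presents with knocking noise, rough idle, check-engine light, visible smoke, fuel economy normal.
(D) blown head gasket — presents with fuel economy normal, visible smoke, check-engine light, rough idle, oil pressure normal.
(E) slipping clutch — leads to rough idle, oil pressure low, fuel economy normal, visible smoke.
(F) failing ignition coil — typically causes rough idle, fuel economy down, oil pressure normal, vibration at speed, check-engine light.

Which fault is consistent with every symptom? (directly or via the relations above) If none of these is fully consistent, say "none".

Testing each hypothesis:
(A) failing water pump — does not account for rough idle
(B) faulty oxygen sensor — fuel economy normal miss; rough idle match; check-engine light miss; knocking noise miss; oil pressure normal match
(C) vacuum leak — accounts for every observation (oil pressure normal via check-engine light → vibration at speed → oil pressure normal)
(D) blown head gasket — does not account for knocking noise
(E) slipping clutch — fuel economy normal match; rough idle match; check-engine light miss; knocking noise miss; oil pressure normal miss
(F) failing ignition coil — fuel economy normal miss; rough idle match; check-engine light match; knocking noise miss; oil pressure normal match
Only (C) is consistent with every observation.

C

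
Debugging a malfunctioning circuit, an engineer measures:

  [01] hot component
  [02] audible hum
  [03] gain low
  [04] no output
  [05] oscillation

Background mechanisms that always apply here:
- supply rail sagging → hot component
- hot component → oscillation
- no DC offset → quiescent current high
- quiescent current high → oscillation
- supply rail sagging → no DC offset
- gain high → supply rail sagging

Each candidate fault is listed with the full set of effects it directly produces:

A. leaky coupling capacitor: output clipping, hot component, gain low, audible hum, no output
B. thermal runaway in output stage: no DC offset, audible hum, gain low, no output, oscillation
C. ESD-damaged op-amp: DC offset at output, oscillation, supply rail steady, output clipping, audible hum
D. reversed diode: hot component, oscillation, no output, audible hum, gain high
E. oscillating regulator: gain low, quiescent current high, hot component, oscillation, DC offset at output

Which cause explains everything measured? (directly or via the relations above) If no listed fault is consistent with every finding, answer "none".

Per-candidate check:
(A) leaky coupling capacitor — hot component yes; audible hum yes; gain low yes; no output yes; oscillation yes (through hot component → oscillation)
(B) thermal runaway in output stage — does not account for hot component
(C) ESD-damaged op-amp — does not account for hot component, gain low, no output
(D) reversed diode — hot component yes; audible hum yes; gain low NO; no output yes; oscillation yes
(E) oscillating regulator — hot component yes; audible hum NO; gain low yes; no output NO; oscillation yes
(A) is the only candidate with no mismatches.

A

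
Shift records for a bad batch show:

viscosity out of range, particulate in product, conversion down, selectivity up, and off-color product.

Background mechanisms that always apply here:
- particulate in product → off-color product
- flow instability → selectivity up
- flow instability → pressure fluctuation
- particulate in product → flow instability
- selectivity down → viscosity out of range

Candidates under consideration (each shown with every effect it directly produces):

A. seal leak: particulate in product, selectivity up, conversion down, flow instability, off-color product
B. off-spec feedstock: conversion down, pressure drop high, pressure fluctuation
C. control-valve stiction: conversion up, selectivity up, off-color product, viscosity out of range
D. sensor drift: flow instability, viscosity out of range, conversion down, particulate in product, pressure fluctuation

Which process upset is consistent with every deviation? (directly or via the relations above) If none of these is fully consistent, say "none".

D

Per-candidate check:
(A) seal leak — viscosity out of range NO; particulate in product yes; conversion down yes; selectivity up yes; off-color product yes
(B) off-spec feedstock — viscosity out of range NO; particulate in product NO; conversion down yes; selectivity up NO; off-color product NO
(C) control-valve stiction — viscosity out of range yes; particulate in product NO; conversion down NO; selectivity up yes; off-color product yes
(D) sensor drift — accounts for every observation (selectivity up through flow instability → selectivity up)
(D) alone accounts for all the evidence.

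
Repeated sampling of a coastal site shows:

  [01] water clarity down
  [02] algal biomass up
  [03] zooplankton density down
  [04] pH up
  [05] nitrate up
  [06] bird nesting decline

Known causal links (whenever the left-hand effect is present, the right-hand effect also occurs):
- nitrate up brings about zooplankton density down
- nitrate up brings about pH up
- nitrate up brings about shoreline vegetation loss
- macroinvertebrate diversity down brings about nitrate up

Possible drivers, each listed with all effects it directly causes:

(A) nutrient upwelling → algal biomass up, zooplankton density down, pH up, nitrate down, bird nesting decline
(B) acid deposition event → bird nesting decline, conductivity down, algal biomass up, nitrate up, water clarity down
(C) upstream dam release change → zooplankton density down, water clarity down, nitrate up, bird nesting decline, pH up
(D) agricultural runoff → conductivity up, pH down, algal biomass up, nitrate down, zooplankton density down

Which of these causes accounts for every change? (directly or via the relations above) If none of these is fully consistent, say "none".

For each candidate, compare predicted effects to what was observed:
(A) nutrient upwelling — fails on water clarity down, nitrate up (predicts nitrate down, not nitrate up)
(B) acid deposition event — accounts for every observation (zooplankton density down via nitrate up → zooplankton density down)
(C) upstream dam release change — does not account for algal biomass up
(D) agricultural runoff — water clarity down -; algal biomass up +; zooplankton density down +; pH up -; nitrate up -; bird nesting decline -
Only (B) is consistent with every observation.

B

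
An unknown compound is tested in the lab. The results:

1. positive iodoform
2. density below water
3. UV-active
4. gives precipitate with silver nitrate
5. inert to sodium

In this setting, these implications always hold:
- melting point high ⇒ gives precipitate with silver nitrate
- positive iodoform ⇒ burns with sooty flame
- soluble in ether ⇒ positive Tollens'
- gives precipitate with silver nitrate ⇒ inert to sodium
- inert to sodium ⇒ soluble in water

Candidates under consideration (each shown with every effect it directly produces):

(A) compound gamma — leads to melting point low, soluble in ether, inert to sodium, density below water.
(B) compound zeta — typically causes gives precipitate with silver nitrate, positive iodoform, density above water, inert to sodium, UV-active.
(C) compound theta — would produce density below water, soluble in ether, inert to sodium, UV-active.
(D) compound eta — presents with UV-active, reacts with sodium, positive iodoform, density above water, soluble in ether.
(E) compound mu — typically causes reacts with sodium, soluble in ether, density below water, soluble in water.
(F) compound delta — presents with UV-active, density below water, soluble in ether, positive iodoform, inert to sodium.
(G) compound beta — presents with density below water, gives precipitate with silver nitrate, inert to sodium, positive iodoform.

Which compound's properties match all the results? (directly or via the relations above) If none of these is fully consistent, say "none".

none

Testing each hypothesis:
(A) compound gamma — does not account for positive iodoform, UV-active, gives precipitate with silver nitrate
(B) compound zeta — fails on density below water (predicts density above water, not density below water)
(C) compound theta — does not account for positive iodoform, gives precipitate with silver nitrate
(D) compound eta — positive iodoform match; density below water miss; UV-active match; gives precipitate with silver nitrate miss; inert to sodium miss
(E) compound mu — positive iodoform miss; density below water match; UV-active miss; gives precipitate with silver nitrate miss; inert to sodium miss
(F) compound delta — does not account for gives precipitate with silver nitrate
(G) compound beta — positive iodoform match; density below water match; UV-active miss; gives precipitate with silver nitrate match; inert to sodium match
Every candidate fails on at least one observation.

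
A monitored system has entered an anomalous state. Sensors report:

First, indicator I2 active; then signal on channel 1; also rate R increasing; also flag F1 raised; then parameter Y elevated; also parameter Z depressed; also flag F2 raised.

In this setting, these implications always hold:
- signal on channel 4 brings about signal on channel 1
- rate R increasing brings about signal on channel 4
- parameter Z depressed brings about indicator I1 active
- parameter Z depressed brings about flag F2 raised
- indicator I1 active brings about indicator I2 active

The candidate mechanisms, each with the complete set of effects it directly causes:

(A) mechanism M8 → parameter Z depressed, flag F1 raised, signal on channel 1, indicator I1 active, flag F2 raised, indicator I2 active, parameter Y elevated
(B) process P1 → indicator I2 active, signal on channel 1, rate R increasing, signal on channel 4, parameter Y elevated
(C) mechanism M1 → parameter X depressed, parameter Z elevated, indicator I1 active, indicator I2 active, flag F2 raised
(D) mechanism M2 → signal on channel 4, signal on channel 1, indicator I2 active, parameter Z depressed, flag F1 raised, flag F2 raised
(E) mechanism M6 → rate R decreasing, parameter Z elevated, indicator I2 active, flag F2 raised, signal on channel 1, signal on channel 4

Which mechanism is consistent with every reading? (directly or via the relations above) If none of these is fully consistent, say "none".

Checking each candidate against the observations:
(A) mechanism M8 — indicator I2 active match; signal on channel 1 match; rate R increasing miss; flag F1 raised match; parameter Y elevated match; parameter Z depressed match; flag F2 raised match
(B) process P1 — indicator I2 active match; signal on channel 1 match; rate R increasing match; flag F1 raised miss; parameter Y elevated match; parameter Z depressed miss; flag F2 raised miss
(C) mechanism M1 — fails on signal on channel 1, rate R increasing, flag F1 raised, parameter Y elevated, parameter Z depressed (predicts parameter Z elevated, not parameter Z depressed)
(D) mechanism M2 — indicator I2 active match; signal on channel 1 match; rate R increasing miss; flag F1 raised match; parameter Y elevated miss; parameter Z depressed match; flag F2 raised match
(E) mechanism M6 — fails on rate R increasing, flag F1 raised, parameter Y elevated, parameter Z depressed (predicts rate R decreasing, not rate R increasing; predicts parameter Z elevated, not parameter Z depressed)
Every candidate fails on at least one observation.

none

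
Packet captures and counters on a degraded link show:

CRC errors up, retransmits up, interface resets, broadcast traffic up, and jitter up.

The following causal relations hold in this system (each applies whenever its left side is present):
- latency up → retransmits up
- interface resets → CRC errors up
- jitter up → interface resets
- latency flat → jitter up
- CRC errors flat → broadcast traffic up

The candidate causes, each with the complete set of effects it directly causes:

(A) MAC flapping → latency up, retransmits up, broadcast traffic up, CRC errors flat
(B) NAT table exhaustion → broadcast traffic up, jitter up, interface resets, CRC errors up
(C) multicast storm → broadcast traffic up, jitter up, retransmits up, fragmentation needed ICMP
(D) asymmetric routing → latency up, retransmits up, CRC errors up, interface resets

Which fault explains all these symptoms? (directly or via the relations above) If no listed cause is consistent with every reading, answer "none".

C

Checking each candidate against the observations:
(A) MAC flapping — fails on CRC errors up, interface resets, jitter up (predicts CRC errors flat, not CRC errors up)
(B) NAT table exhaustion — does not account for retransmits up
(C) multicast storm — CRC errors up match (via jitter up → interface resets → CRC errors up); retransmits up match; interface resets match (via jitter up → interface resets); broadcast traffic up match; jitter up match
(D) asymmetric routing — CRC errors up match; retransmits up match; interface resets match; broadcast traffic up miss; jitter up miss
(C) alone accounts for all the evidence.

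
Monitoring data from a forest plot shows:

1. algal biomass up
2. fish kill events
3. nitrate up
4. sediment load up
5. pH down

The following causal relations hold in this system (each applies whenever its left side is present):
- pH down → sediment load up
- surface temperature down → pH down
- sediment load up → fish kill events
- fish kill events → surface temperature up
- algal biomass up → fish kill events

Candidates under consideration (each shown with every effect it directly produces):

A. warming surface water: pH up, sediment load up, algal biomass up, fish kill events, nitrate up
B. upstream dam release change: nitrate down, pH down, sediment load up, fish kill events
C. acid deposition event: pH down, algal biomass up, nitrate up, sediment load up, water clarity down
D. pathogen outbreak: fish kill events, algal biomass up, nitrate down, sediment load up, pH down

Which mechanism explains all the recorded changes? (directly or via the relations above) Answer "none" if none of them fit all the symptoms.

Testing each hypothesis:
(A) warming surface water — algal biomass up +; fish kill events +; nitrate up +; sediment load up +; pH down -
(B) upstream dam release change — algal biomass up -; fish kill events +; nitrate up -; sediment load up +; pH down +
(C) acid deposition event — algal biomass up +; fish kill events + (by sediment load up → fish kill events); nitrate up +; sediment load up +; pH down +
(D) pathogen outbreak — algal biomass up +; fish kill events +; nitrate up -; sediment load up +; pH down +
(C) alone accounts for all the evidence.

C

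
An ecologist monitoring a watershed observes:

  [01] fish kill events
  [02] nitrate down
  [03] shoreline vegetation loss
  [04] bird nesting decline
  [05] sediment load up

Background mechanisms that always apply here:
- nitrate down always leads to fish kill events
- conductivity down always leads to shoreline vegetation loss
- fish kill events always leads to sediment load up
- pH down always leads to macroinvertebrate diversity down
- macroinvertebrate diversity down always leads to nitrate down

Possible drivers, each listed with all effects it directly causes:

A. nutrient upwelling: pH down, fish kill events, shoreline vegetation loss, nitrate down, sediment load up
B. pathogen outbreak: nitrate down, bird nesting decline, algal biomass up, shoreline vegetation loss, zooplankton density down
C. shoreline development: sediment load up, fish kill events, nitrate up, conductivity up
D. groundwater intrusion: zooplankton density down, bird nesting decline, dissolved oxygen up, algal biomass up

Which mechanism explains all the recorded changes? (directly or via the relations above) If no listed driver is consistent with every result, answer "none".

B

For each candidate, compare predicted effects to what was observed:
(A) nutrient upwelling — fish kill events ✓; nitrate down ✓; shoreline vegetation loss ✓; bird nesting decline ✗; sediment load up ✓
(B) pathogen outbreak — fish kill events ✓ (via nitrate down → fish kill events); nitrate down ✓; shoreline vegetation loss ✓; bird nesting decline ✓; sediment load up ✓ (via nitrate down → fish kill events → sediment load up)
(C) shoreline development — fish kill events ✓; nitrate down ✗; shoreline vegetation loss ✗; bird nesting decline ✗; sediment load up ✓
(D) groundwater intrusion — does not account for fish kill events, nitrate down, shoreline vegetation loss, sediment load up
(B) alone accounts for all the evidence.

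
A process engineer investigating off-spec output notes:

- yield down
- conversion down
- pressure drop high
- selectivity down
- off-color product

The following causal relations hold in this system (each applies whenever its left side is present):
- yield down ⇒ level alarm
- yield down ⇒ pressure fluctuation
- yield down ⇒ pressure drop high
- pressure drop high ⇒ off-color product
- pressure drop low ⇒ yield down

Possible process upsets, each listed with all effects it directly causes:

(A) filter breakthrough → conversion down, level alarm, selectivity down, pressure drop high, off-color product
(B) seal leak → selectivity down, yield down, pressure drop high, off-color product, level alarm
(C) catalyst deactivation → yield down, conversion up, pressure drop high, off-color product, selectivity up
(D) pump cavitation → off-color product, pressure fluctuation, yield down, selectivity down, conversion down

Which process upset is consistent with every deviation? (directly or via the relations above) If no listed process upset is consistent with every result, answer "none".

D

Checking each candidate against the observations:
(A) filter breakthrough — does not account for yield down
(B) seal leak — yield down ✓; conversion down ✗; pressure drop high ✓; selectivity down ✓; off-color product ✓
(C) catalyst deactivation — yield down ✓; conversion down ✗; pressure drop high ✓; selectivity down ✗; off-color product ✓
(D) pump cavitation — yield down ✓; conversion down ✓; pressure drop high ✓ (by yield down → pressure drop high); selectivity down ✓; off-color product ✓
Only (D) is consistent with every observation.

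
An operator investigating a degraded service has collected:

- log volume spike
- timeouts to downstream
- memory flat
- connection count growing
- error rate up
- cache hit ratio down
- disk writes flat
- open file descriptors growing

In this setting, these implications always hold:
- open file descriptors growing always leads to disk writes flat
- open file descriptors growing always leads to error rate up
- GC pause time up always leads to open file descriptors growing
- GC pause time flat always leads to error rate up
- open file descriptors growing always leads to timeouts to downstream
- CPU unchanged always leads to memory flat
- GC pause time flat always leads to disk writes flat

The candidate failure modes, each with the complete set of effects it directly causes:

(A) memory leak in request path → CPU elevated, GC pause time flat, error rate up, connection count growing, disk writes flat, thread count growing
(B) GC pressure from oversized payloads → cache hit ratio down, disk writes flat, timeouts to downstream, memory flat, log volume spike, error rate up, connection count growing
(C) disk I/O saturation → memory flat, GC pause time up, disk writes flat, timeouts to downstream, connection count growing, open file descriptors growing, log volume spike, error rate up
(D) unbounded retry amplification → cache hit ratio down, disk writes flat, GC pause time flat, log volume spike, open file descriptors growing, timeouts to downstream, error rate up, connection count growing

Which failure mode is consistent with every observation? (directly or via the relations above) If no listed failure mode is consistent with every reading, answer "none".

Checking each candidate against the observations:
(A) memory leak in request path — does not account for log volume spike, timeouts to downstream, memory flat, cache hit ratio down, open file descriptors growing
(B) GC pressure from oversized payloads — does not account for open file descriptors growing
(C) disk I/O saturation — does not account for cache hit ratio down
(D) unbounded retry amplification — log volume spike yes; timeouts to downstream yes; memory flat NO; connection count growing yes; error rate up yes; cache hit ratio down yes; disk writes flat yes; open file descriptors growing yes
Every candidate fails on at least one observation.

none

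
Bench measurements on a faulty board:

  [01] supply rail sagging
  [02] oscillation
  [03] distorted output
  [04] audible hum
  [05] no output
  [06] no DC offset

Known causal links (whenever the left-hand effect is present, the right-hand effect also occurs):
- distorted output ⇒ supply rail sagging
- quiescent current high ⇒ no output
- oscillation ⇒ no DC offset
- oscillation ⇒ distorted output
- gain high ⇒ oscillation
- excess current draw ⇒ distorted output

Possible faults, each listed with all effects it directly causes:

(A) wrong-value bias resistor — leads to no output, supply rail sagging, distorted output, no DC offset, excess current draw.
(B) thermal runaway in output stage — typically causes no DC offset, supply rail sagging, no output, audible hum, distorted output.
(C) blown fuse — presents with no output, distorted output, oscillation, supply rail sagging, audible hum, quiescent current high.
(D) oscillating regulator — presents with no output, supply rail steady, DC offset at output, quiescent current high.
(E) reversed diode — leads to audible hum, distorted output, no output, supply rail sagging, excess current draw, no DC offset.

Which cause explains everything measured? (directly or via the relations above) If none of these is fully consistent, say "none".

C

Testing each hypothesis:
(A) wrong-value bias resistor — supply rail sagging yes; oscillation NO; distorted output yes; audible hum NO; no output yes; no DC offset yes
(B) thermal runaway in output stage — supply rail sagging yes; oscillation NO; distorted output yes; audible hum yes; no output yes; no DC offset yes
(C) blown fuse — accounts for every observation (no DC offset by oscillation → no DC offset)
(D) oscillating regulator — supply rail sagging NO; oscillation NO; distorted output NO; audible hum NO; no output yes; no DC offset NO
(E) reversed diode — does not account for oscillation
(C) alone accounts for all the evidence.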